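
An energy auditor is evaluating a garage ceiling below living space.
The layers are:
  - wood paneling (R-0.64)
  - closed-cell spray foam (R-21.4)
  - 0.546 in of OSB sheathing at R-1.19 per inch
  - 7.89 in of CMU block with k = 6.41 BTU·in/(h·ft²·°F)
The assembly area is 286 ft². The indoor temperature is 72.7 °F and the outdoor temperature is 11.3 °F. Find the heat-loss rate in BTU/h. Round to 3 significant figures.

0.546 × 1.19 = 0.6497
7.89/6.41 = 1.231
R_total = 0.64 + 21.4 + 0.6497 + 1.231 = 23.92 ft²·°F·h/BTU
Q = A·ΔT/R = 286 × (72.7 − 11.3) / 23.92 = 734.1 BTU/h

734 BTU/h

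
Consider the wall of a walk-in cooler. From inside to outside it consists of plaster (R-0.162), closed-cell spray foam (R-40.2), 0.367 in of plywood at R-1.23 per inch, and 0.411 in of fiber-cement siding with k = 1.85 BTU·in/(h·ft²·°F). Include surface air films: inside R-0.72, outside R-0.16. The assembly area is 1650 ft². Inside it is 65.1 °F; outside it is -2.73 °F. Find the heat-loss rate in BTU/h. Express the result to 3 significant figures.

2670 BTU/h

0.367 × 1.23 = 0.4514
0.411/1.85 = 0.2222
R_total = 0.72 + 0.162 + 40.2 + 0.4514 + 0.2222 + 0.16 = 41.92 ft²·°F·h/BTU
Q = A·ΔT/R = 1650 × (65.1 − (-2.73)) / 41.92 = 2670 BTU/h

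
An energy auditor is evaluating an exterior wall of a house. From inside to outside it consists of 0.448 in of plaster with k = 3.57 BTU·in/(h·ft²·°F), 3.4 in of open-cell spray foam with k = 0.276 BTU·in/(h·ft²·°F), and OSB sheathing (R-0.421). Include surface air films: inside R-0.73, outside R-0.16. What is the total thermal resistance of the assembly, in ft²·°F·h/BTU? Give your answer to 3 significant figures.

13.8 ft²·°F·h/BTU

0.448/3.57 = 0.1255
3.4/0.276 = 12.32
R_total = 0.73 + 0.1255 + 12.32 + 0.421 + 0.16 = 13.76 ft²·°F·h/BTU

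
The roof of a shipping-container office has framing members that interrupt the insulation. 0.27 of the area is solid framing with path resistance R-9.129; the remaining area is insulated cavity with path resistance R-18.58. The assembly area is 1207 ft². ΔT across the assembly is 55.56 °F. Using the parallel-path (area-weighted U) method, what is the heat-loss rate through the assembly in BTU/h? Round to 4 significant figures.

4618 BTU/h

U_eff = 0.73/18.58 + 0.27/9.129 = 0.03929 + 0.029576 = 0.068866
R_eff = 1/U_eff = 14.521 ft²·°F·h/BTU
Q = 1207 × 55.56 / 14.521 = 4618.2 BTU/h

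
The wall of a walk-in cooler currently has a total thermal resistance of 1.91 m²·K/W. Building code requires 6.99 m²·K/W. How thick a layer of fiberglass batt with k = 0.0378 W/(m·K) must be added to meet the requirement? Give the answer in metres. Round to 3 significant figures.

0.192 m

ΔR = 6.99 − 1.91 = 5.08 m²·K/W
L = ΔR × k = 5.08 × 0.0378 = 0.192 m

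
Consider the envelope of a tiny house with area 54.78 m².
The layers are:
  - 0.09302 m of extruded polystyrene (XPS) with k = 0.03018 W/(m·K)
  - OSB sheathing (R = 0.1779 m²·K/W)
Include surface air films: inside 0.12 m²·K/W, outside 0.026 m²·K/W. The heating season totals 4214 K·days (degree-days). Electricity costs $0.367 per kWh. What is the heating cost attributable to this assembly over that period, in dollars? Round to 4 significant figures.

597.0 dollars

0.09302/0.03018 = 3.0822
R_total = 0.12 + 3.0822 + 0.1779 + 0.026 = 3.4061 m²·K/W
E = A × HDD × 24 / R / 1000 = 54.78 × 4214 × 24 / 3.4061 / 1000 = 1626.6 kWh
Cost = 1626.6 × 0.367 = $596.95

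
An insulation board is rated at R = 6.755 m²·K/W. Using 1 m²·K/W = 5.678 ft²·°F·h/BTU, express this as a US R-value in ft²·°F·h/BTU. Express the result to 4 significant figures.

38.35 ft²·°F·h/BTU

R_US = 6.755 × 5.678 = 38.355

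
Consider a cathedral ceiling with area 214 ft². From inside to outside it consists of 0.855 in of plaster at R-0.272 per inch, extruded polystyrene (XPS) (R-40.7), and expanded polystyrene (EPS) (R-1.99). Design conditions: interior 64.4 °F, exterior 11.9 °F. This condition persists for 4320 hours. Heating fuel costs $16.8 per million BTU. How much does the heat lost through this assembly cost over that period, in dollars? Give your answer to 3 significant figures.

0.855 × 0.272 = 0.2326
R_total = 0.2326 + 40.7 + 1.99 = 42.92 ft²·°F·h/BTU
Q = 214 × (64.4 − 11.9) / 42.92 = 261.8 BTU/h
E = 261.8 × 4320 = 1131000 BTU
Cost = 1131000/10⁶ × 16.8 = $19

19.0 dollars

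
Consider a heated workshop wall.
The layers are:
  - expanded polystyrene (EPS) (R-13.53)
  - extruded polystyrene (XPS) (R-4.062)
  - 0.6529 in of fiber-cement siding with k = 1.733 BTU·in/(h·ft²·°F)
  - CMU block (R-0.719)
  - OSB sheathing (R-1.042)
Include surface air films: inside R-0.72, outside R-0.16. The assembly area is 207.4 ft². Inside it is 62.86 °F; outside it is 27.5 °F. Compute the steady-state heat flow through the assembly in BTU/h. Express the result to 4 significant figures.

0.6529/1.733 = 0.37675
R_total = 0.72 + 13.53 + 4.062 + 0.37675 + 0.719 + 1.042 + 0.16 = 20.61 ft²·°F·h/BTU
Q = A·ΔT/R = 207.4 × (62.86 − 27.5) / 20.61 = 355.83 BTU/h

355.8 BTU/h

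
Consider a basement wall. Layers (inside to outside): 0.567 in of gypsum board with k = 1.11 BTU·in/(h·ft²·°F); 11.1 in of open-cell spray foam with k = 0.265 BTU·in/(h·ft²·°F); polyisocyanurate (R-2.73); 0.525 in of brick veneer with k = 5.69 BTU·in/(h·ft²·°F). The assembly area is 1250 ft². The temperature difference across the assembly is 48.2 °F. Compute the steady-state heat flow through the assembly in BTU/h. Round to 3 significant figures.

1330 BTU/h

0.567/1.11 = 0.5108
11.1/0.265 = 41.89
0.525/5.69 = 0.09227
R_total = 0.5108 + 41.89 + 2.73 + 0.09227 = 45.22 ft²·°F·h/BTU
Q = A·ΔT/R = 1250 × 48.2 / 45.22 = 1332 BTU/h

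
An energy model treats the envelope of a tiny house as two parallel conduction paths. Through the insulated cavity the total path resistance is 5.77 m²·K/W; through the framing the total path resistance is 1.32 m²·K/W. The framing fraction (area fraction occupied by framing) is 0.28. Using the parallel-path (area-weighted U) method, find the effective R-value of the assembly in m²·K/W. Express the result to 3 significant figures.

U_eff = 0.72/5.77 + 0.28/1.32 = 0.1248 + 0.2121 = 0.3369
R_eff = 1/U_eff = 2.968 m²·K/W

2.97 m²·K/W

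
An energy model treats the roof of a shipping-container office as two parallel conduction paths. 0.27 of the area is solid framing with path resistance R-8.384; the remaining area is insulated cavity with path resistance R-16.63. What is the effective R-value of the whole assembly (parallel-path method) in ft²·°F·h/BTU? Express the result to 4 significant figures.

13.14 ft²·°F·h/BTU

U_eff = 0.73/16.63 + 0.27/8.384 = 0.043897 + 0.032204 = 0.076101
R_eff = 1/U_eff = 13.14 ft²·°F·h/BTU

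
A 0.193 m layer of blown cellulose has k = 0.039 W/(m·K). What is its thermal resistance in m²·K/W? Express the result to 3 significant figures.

4.95 m²·K/W

R = L/k = 0.193/0.039 = 4.949 m²·K/W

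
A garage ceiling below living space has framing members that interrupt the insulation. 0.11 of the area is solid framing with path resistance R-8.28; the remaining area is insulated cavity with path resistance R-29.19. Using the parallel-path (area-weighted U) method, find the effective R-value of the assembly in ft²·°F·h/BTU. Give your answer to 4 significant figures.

U_eff = 0.89/29.19 + 0.11/8.28 = 0.03049 + 0.013285 = 0.043775
R_eff = 1/U_eff = 22.844 ft²·°F·h/BTU

22.84 ft²·°F·h/BTU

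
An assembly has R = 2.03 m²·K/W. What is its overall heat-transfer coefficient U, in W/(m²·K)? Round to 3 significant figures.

0.493 W/(m²·K)

U = 1/R = 1/2.03 = 0.4926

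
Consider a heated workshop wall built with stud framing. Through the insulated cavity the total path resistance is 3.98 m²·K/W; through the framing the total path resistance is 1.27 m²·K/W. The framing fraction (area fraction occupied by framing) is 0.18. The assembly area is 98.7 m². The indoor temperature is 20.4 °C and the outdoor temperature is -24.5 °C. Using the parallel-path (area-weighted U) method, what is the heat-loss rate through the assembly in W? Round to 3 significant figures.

U_eff = 0.82/3.98 + 0.18/1.27 = 0.206 + 0.1417 = 0.3478
R_eff = 1/U_eff = 2.876 m²·K/W
Q = 98.7 × (20.4 − (-24.5)) / 2.876 = 1541 W

1540 W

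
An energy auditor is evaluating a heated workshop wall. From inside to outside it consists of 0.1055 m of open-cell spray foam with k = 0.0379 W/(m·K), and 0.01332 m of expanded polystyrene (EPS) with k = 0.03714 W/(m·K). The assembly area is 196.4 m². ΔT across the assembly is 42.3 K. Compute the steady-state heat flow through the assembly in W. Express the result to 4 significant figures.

2644 W

0.1055/0.0379 = 2.7836
0.01332/0.03714 = 0.35864
R_total = 2.7836 + 0.35864 = 3.1423 m²·K/W
Q = A·ΔT/R = 196.4 × 42.3 / 3.1423 = 2643.8 W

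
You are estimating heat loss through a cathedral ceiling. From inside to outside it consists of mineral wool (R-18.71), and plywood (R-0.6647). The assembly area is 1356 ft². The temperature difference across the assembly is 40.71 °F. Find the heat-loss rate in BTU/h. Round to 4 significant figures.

2849 BTU/h

R_total = 18.71 + 0.6647 = 19.375 ft²·°F·h/BTU
Q = A·ΔT/R = 1356 × 40.71 / 19.375 = 2849.2 BTU/h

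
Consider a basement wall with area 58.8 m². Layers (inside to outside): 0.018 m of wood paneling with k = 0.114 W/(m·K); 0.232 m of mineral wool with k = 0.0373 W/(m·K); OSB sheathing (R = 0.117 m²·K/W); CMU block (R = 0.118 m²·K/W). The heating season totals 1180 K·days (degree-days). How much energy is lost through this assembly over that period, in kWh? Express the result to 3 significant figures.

0.018/0.114 = 0.1579
0.232/0.0373 = 6.22
R_total = 0.1579 + 6.22 + 0.117 + 0.118 = 6.613 m²·K/W
E = A × HDD × 24 / R / 1000 = 58.8 × 1180 × 24 / 6.613 / 1000 = 251.8 kWh

252 kWh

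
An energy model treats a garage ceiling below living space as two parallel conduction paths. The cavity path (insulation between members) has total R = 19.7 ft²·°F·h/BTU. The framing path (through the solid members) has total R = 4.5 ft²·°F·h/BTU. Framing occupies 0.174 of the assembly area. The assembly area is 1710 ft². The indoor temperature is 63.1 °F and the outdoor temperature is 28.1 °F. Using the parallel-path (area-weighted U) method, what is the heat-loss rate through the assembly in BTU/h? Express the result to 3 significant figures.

U_eff = 0.826/19.7 + 0.174/4.5 = 0.04193 + 0.03867 = 0.0806
R_eff = 1/U_eff = 12.41 ft²·°F·h/BTU
Q = 1710 × (63.1 − 28.1) / 12.41 = 4824 BTU/h

4820 BTU/h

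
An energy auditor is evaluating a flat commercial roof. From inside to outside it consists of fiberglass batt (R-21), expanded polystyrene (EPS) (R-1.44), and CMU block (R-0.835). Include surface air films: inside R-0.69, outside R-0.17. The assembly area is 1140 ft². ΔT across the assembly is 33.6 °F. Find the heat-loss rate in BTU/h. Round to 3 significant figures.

R_total = 0.69 + 21 + 1.44 + 0.835 + 0.17 = 24.14 ft²·°F·h/BTU
Q = A·ΔT/R = 1140 × 33.6 / 24.14 = 1587 BTU/h

1590 BTU/h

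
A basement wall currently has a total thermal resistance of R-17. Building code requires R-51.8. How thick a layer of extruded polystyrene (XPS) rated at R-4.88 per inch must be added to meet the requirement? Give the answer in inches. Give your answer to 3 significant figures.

7.13 in

ΔR = 51.8 − 17 = 34.8 ft²·°F·h/BTU
L = ΔR / (R/in) = 34.8/4.88 = 7.131 in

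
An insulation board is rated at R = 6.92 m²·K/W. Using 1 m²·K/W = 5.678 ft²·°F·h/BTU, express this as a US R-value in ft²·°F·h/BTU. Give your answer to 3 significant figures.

R_US = 6.92 × 5.678 = 39.29

39.3 ft²·°F·h/BTU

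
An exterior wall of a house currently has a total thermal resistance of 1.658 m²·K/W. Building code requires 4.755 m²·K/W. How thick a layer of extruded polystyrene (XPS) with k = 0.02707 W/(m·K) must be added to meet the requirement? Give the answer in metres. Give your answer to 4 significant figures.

0.08384 m

ΔR = 4.755 − 1.658 = 3.097 m²·K/W
L = ΔR × k = 3.097 × 0.02707 = 0.083836 m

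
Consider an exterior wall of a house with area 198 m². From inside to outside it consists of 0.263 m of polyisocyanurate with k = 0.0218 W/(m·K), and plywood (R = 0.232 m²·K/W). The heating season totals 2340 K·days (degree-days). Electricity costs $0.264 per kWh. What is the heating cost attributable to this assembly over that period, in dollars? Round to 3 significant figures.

0.263/0.0218 = 12.06
R_total = 12.06 + 0.232 = 12.3 m²·K/W
E = A × HDD × 24 / R / 1000 = 198 × 2340 × 24 / 12.3 / 1000 = 904.3 kWh
Cost = 904.3 × 0.264 = $238.7

239 dollars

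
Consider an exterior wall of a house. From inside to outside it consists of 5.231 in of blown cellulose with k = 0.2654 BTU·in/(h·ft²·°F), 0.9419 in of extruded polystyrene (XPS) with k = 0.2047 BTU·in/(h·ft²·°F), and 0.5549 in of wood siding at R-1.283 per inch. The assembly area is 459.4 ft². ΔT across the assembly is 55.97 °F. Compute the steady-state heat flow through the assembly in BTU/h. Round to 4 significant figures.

5.231/0.2654 = 19.71
0.9419/0.2047 = 4.6014
0.5549 × 1.283 = 0.71194
R_total = 19.71 + 4.6014 + 0.71194 = 25.023 ft²·°F·h/BTU
Q = A·ΔT/R = 459.4 × 55.97 / 25.023 = 1027.6 BTU/h

1028 BTU/h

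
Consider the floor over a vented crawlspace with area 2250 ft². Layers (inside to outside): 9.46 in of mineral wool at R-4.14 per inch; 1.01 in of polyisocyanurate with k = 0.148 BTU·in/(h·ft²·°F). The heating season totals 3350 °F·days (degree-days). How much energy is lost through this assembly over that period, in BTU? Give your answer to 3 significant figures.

3930000 BTU

9.46 × 4.14 = 39.16
1.01/0.148 = 6.824
R_total = 39.16 + 6.824 = 45.99 ft²·°F·h/BTU
E = A × HDD × 24 / R = 2250 × 3350 × 24 / 45.99 = 3934000 BTU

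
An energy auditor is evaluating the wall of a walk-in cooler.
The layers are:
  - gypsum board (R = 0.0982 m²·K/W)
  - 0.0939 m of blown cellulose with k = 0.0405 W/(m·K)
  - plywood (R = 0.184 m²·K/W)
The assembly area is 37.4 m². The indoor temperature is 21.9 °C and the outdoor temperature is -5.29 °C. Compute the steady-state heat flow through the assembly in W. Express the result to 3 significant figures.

0.0939/0.0405 = 2.319
R_total = 0.0982 + 2.319 + 0.184 = 2.601 m²·K/W
Q = A·ΔT/R = 37.4 × (21.9 − (-5.29)) / 2.601 = 391 W

391 W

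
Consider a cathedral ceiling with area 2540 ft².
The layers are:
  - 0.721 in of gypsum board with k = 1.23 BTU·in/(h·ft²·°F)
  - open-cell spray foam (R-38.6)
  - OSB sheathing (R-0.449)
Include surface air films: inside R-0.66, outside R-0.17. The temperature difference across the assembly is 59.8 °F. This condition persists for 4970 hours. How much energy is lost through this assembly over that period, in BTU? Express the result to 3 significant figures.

18700000 BTU

0.721/1.23 = 0.5862
R_total = 0.66 + 0.5862 + 38.6 + 0.449 + 0.17 = 40.47 ft²·°F·h/BTU
Q = 2540 × 59.8 / 40.47 = 3754 BTU/h
E = 3754 × 4970 = 18660000 BTU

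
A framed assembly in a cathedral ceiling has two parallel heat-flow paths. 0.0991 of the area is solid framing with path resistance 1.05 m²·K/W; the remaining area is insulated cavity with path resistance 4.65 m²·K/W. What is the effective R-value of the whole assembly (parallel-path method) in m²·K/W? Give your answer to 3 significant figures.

3.47 m²·K/W

U_eff = 0.9009/4.65 + 0.0991/1.05 = 0.1937 + 0.09438 = 0.2881
R_eff = 1/U_eff = 3.471 m²·K/W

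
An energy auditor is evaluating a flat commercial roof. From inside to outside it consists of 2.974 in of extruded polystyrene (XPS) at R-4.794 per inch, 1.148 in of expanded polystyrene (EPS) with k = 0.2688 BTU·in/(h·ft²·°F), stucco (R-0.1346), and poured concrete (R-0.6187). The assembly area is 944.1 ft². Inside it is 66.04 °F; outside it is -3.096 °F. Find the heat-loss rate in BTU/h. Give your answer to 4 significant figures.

2.974 × 4.794 = 14.257
1.148/0.2688 = 4.2708
R_total = 14.257 + 4.2708 + 0.1346 + 0.6187 = 19.281 ft²·°F·h/BTU
Q = A·ΔT/R = 944.1 × (66.04 − (-3.096)) / 19.281 = 3385.2 BTU/h

3385 BTU/h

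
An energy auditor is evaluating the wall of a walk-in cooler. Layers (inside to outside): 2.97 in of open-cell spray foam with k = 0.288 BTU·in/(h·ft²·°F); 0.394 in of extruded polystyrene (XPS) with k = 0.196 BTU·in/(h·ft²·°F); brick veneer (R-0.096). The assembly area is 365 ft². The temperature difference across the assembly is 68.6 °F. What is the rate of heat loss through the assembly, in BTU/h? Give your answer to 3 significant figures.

2020 BTU/h

2.97/0.288 = 10.31
0.394/0.196 = 2.01
R_total = 10.31 + 2.01 + 0.096 = 12.42 ft²·°F·h/BTU
Q = A·ΔT/R = 365 × 68.6 / 12.42 = 2016 BTU/h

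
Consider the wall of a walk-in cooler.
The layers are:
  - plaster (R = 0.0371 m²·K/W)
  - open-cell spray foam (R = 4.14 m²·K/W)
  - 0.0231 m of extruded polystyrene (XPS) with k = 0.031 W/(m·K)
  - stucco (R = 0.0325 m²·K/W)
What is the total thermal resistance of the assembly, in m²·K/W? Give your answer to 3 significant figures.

4.95 m²·K/W

0.0231/0.031 = 0.7452
R_total = 0.0371 + 4.14 + 0.7452 + 0.0325 = 4.955 m²·K/W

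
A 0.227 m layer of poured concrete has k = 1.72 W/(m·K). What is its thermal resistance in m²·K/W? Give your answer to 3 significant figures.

R = L/k = 0.227/1.72 = 0.132 m²·K/W

0.132 m²·K/W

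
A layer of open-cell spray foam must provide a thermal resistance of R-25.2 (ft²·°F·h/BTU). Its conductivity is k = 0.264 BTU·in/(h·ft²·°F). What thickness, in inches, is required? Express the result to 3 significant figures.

L = R × k = 25.2 × 0.264 = 6.653 in

6.65 in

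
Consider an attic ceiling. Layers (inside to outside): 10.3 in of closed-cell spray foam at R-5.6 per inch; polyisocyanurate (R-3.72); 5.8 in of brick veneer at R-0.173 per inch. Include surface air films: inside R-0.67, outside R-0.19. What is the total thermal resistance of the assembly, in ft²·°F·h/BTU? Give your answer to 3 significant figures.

63.3 ft²·°F·h/BTU

10.3 × 5.6 = 57.68
5.8 × 0.173 = 1.003
R_total = 0.67 + 57.68 + 3.72 + 1.003 + 0.19 = 63.26 ft²·°F·h/BTU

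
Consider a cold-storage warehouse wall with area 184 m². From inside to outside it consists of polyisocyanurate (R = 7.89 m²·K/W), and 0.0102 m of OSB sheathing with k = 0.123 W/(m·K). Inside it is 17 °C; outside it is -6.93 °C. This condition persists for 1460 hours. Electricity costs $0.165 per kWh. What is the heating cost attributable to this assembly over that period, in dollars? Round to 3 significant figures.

133 dollars

0.0102/0.123 = 0.08293
R_total = 7.89 + 0.08293 = 7.973 m²·K/W
Q = 184 × (17 − (-6.93)) / 7.973 = 552.3 W
E = 552.3 W × 1460 h / 1000 = 806.3 kWh
Cost = 806.3 × 0.165 = $133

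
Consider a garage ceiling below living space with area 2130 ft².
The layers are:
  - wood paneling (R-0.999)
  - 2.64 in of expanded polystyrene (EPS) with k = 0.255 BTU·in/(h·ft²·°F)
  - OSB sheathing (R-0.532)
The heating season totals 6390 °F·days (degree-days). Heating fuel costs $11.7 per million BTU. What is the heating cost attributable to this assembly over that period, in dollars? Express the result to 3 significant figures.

322 dollars

2.64/0.255 = 10.35
R_total = 0.999 + 10.35 + 0.532 = 11.88 ft²·°F·h/BTU
E = A × HDD × 24 / R = 2130 × 6390 × 24 / 11.88 = 27490000 BTU
Cost = 27490000/10⁶ × 11.7 = $321.6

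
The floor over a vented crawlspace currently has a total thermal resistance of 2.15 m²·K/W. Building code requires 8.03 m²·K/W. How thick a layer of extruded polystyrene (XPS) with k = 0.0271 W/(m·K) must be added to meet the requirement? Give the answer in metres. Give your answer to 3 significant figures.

ΔR = 8.03 − 2.15 = 5.88 m²·K/W
L = ΔR × k = 5.88 × 0.0271 = 0.1593 m

0.159 m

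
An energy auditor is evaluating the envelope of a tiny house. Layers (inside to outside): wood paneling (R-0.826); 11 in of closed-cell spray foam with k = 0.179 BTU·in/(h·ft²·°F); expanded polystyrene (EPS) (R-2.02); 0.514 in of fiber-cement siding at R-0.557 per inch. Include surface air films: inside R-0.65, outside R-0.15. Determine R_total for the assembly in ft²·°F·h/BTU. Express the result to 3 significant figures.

65.4 ft²·°F·h/BTU

11/0.179 = 61.45
0.514 × 0.557 = 0.2863
R_total = 0.65 + 0.826 + 61.45 + 2.02 + 0.2863 + 0.15 = 65.38 ft²·°F·h/BTU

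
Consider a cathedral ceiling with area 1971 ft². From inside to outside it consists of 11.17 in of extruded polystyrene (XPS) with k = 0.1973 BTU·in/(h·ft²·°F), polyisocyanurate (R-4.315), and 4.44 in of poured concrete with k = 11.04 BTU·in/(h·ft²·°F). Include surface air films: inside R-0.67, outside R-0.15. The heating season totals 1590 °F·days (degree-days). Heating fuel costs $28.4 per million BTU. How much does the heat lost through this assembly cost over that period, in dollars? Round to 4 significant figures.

34.37 dollars

11.17/0.1973 = 56.614
4.44/11.04 = 0.40217
R_total = 0.67 + 56.614 + 4.315 + 0.40217 + 0.15 = 62.151 ft²·°F·h/BTU
E = A × HDD × 24 / R = 1971 × 1590 × 24 / 62.151 = 1210200 BTU
Cost = 1210200/10⁶ × 28.4 = $34.369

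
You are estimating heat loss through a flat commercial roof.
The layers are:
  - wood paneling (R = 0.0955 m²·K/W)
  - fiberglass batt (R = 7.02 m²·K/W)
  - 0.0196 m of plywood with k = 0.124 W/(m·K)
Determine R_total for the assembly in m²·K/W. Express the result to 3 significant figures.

7.27 m²·K/W

0.0196/0.124 = 0.1581
R_total = 0.0955 + 7.02 + 0.1581 = 7.274 m²·K/W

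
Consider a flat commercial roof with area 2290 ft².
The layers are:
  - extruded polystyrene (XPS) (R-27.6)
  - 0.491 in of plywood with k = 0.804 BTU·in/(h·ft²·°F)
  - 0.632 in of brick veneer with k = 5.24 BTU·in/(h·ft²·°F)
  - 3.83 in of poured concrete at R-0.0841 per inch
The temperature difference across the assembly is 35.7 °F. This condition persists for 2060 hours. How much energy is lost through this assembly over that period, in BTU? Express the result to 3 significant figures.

5880000 BTU

0.491/0.804 = 0.6107
0.632/5.24 = 0.1206
3.83 × 0.0841 = 0.3221
R_total = 27.6 + 0.6107 + 0.1206 + 0.3221 = 28.65 ft²·°F·h/BTU
Q = 2290 × 35.7 / 28.65 = 2853 BTU/h
E = 2853 × 2060 = 5878000 BTU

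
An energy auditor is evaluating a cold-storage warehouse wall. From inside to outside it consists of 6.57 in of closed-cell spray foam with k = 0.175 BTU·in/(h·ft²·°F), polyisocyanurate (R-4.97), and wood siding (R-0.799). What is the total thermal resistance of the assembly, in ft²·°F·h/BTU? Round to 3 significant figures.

6.57/0.175 = 37.54
R_total = 37.54 + 4.97 + 0.799 = 43.31 ft²·°F·h/BTU

43.3 ft²·°F·h/BTU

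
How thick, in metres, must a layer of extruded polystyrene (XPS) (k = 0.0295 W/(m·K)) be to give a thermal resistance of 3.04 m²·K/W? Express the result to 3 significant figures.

0.0897 m

L = R·k = 3.04 × 0.0295 = 0.08968 m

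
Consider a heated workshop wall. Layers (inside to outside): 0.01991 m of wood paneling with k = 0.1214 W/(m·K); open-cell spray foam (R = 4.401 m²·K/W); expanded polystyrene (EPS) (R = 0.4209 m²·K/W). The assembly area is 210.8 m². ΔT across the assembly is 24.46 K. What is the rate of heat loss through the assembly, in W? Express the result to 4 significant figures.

0.01991/0.1214 = 0.164
R_total = 0.164 + 4.401 + 0.4209 = 4.9859 m²·K/W
Q = A·ΔT/R = 210.8 × 24.46 / 4.9859 = 1034.1 W

1034 W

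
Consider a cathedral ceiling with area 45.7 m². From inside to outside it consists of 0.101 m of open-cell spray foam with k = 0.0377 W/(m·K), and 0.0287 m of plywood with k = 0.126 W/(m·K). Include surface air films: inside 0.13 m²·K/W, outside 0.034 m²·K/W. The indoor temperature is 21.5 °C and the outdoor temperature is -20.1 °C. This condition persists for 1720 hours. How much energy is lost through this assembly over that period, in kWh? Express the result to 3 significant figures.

0.101/0.0377 = 2.679
0.0287/0.126 = 0.2278
R_total = 0.13 + 2.679 + 0.2278 + 0.034 = 3.071 m²·K/W
Q = 45.7 × (21.5 − (-20.1)) / 3.071 = 619.1 W
E = 619.1 W × 1720 h / 1000 = 1065 kWh

1060 kWh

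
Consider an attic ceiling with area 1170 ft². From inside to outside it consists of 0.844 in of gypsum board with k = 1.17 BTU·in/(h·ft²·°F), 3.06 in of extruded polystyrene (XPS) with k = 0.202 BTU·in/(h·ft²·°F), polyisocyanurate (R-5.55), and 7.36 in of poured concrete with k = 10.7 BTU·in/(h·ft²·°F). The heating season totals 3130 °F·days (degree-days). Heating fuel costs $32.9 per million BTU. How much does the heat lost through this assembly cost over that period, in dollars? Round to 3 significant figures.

0.844/1.17 = 0.7214
3.06/0.202 = 15.15
7.36/10.7 = 0.6879
R_total = 0.7214 + 15.15 + 5.55 + 0.6879 = 22.11 ft²·°F·h/BTU
E = A × HDD × 24 / R = 1170 × 3130 × 24 / 22.11 = 3976000 BTU
Cost = 3976000/10⁶ × 32.9 = $130.8

131 dollars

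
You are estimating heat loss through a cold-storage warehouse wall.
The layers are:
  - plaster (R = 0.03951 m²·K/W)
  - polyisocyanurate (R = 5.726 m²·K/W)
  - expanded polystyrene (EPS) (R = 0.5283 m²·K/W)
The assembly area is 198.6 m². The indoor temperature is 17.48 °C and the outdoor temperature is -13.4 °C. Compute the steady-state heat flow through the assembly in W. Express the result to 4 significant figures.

974.4 W

R_total = 0.03951 + 5.726 + 0.5283 = 6.2938 m²·K/W
Q = A·ΔT/R = 198.6 × (17.48 − (-13.4)) / 6.2938 = 974.41 W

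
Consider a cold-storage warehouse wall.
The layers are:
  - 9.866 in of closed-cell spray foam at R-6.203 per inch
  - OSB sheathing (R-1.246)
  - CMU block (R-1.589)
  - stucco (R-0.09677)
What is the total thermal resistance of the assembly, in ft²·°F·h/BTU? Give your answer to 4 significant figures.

64.13 ft²·°F·h/BTU

9.866 × 6.203 = 61.199
R_total = 61.199 + 1.246 + 1.589 + 0.09677 = 64.131 ft²·°F·h/BTU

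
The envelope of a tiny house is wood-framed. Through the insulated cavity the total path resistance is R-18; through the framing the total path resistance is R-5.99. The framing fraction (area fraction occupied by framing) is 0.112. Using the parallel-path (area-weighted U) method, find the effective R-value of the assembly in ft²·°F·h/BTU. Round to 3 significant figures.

14.7 ft²·°F·h/BTU

U_eff = 0.888/18 + 0.112/5.99 = 0.04933 + 0.0187 = 0.06803
R_eff = 1/U_eff = 14.7 ft²·°F·h/BTU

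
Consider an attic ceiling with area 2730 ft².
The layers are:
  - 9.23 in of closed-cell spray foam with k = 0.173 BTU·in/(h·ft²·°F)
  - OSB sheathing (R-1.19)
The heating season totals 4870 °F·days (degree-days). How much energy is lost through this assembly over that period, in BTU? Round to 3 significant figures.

9.23/0.173 = 53.35
R_total = 53.35 + 1.19 = 54.54 ft²·°F·h/BTU
E = A × HDD × 24 / R = 2730 × 4870 × 24 / 54.54 = 5850000 BTU

5850000 BTU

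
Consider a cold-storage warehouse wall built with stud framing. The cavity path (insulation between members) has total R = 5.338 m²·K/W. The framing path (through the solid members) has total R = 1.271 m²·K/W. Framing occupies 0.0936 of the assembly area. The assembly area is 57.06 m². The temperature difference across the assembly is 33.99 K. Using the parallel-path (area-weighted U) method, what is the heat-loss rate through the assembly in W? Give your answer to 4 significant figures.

U_eff = 0.9064/5.338 + 0.0936/1.271 = 0.1698 + 0.073643 = 0.24344
R_eff = 1/U_eff = 4.1077 m²·K/W
Q = 57.06 × 33.99 / 4.1077 = 472.15 W

472.2 W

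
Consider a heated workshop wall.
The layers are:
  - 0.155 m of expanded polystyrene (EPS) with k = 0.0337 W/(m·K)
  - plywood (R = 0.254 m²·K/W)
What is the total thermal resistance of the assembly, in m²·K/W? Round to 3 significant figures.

4.85 m²·K/W

0.155/0.0337 = 4.599
R_total = 4.599 + 0.254 = 4.853 m²·K/W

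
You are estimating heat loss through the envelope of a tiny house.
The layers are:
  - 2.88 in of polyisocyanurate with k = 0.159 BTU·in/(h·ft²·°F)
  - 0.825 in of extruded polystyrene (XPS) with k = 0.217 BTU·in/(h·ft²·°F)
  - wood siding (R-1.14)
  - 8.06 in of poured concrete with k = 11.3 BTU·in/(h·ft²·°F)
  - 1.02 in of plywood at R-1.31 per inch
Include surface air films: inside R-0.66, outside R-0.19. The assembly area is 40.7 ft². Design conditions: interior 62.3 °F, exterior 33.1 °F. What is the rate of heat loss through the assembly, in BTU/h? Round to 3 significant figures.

2.88/0.159 = 18.11
0.825/0.217 = 3.802
8.06/11.3 = 0.7133
1.02 × 1.31 = 1.336
R_total = 0.66 + 18.11 + 3.802 + 1.14 + 0.7133 + 1.336 + 0.19 = 25.95 ft²·°F·h/BTU
Q = A·ΔT/R = 40.7 × (62.3 − 33.1) / 25.95 = 45.79 BTU/h

45.8 BTU/h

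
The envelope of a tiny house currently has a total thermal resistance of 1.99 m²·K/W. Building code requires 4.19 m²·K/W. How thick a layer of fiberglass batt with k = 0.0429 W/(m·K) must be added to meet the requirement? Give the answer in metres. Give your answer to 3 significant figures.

0.0944 m

ΔR = 4.19 − 1.99 = 2.2 m²·K/W
L = ΔR × k = 2.2 × 0.0429 = 0.09438 m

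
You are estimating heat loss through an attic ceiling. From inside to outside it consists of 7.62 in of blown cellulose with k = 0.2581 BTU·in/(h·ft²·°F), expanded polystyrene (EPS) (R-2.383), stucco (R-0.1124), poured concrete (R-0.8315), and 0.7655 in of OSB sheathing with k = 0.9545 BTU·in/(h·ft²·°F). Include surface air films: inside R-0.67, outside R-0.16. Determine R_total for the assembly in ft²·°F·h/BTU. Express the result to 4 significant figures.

7.62/0.2581 = 29.523
0.7655/0.9545 = 0.80199
R_total = 0.67 + 29.523 + 2.383 + 0.1124 + 0.8315 + 0.80199 + 0.16 = 34.482 ft²·°F·h/BTU

34.48 ft²·°F·h/BTU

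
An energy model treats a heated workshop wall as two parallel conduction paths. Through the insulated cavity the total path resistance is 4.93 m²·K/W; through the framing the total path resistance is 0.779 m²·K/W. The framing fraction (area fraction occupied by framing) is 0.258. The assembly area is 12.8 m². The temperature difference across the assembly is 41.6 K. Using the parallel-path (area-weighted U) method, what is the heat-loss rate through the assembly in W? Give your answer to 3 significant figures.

256 W

U_eff = 0.742/4.93 + 0.258/0.779 = 0.1505 + 0.3312 = 0.4817
R_eff = 1/U_eff = 2.076 m²·K/W
Q = 12.8 × 41.6 / 2.076 = 256.5 W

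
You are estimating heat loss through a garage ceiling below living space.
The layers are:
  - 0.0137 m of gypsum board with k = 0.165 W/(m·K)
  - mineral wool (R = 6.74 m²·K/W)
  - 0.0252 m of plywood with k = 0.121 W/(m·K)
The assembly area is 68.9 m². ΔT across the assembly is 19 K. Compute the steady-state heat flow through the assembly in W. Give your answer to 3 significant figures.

0.0137/0.165 = 0.08303
0.0252/0.121 = 0.2083
R_total = 0.08303 + 6.74 + 0.2083 = 7.031 m²·K/W
Q = A·ΔT/R = 68.9 × 19 / 7.031 = 186.2 W

186 W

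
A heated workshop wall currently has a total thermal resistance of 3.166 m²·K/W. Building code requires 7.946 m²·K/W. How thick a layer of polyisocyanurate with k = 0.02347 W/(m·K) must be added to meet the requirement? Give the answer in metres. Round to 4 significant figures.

0.1122 m

ΔR = 7.946 − 3.166 = 4.78 m²·K/W
L = ΔR × k = 4.78 × 0.02347 = 0.11219 m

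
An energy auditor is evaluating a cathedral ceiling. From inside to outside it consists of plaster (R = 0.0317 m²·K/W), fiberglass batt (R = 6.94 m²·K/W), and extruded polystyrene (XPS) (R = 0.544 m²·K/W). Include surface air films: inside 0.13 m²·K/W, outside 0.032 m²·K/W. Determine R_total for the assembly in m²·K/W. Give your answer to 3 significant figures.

R_total = 0.13 + 0.0317 + 6.94 + 0.544 + 0.032 = 7.678 m²·K/W

7.68 m²·K/W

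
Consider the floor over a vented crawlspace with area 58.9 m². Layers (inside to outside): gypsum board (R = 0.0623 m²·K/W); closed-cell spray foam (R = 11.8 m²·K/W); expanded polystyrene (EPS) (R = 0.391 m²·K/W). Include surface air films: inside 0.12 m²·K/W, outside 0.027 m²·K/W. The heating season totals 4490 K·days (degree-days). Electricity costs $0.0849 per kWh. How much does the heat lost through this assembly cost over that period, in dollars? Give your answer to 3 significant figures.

R_total = 0.12 + 0.0623 + 11.8 + 0.391 + 0.027 = 12.4 m²·K/W
E = A × HDD × 24 / R / 1000 = 58.9 × 4490 × 24 / 12.4 / 1000 = 511.8 kWh
Cost = 511.8 × 0.0849 = $43.46

43.5 dollars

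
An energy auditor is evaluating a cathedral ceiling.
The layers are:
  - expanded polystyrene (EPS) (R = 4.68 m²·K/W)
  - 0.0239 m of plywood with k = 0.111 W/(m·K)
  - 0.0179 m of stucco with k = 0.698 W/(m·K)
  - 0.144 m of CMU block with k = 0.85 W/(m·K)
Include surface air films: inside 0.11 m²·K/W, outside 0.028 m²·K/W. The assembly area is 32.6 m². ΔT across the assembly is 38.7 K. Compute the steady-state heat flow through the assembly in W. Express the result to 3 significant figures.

241 W

0.0239/0.111 = 0.2153
0.0179/0.698 = 0.02564
0.144/0.85 = 0.1694
R_total = 0.11 + 4.68 + 0.2153 + 0.02564 + 0.1694 + 0.028 = 5.228 m²·K/W
Q = A·ΔT/R = 32.6 × 38.7 / 5.228 = 241.3 W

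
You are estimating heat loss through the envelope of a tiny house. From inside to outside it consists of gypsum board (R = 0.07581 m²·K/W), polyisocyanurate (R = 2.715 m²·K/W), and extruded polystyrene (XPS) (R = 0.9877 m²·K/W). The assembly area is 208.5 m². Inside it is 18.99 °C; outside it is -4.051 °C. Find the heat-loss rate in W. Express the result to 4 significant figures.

R_total = 0.07581 + 2.715 + 0.9877 = 3.7785 m²·K/W
Q = A·ΔT/R = 208.5 × (18.99 − (-4.051)) / 3.7785 = 1271.4 W

1271 W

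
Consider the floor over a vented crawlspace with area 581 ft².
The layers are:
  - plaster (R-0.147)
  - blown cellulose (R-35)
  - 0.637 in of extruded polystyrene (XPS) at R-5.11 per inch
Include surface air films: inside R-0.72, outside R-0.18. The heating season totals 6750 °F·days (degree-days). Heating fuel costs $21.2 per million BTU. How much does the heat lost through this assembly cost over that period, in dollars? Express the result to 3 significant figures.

0.637 × 5.11 = 3.255
R_total = 0.72 + 0.147 + 35 + 3.255 + 0.18 = 39.3 ft²·°F·h/BTU
E = A × HDD × 24 / R = 581 × 6750 × 24 / 39.3 = 2395000 BTU
Cost = 2395000/10⁶ × 21.2 = $50.77

50.8 dollars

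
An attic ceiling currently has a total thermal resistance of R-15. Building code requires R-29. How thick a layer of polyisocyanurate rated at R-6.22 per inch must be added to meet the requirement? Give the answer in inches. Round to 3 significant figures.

2.25 in

ΔR = 29 − 15 = 14 ft²·°F·h/BTU
L = ΔR / (R/in) = 14/6.22 = 2.251 in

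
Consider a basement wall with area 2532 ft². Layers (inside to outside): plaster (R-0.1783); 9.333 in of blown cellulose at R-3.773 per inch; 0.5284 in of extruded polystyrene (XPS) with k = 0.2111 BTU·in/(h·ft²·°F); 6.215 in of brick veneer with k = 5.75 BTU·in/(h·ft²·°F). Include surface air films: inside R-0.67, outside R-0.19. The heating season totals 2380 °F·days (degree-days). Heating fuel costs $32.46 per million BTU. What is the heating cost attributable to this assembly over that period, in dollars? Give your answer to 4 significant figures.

117.8 dollars

9.333 × 3.773 = 35.213
0.5284/0.2111 = 2.5031
6.215/5.75 = 1.0809
R_total = 0.67 + 0.1783 + 35.213 + 2.5031 + 1.0809 + 0.19 = 39.836 ft²·°F·h/BTU
E = A × HDD × 24 / R = 2532 × 2380 × 24 / 39.836 = 3630600 BTU
Cost = 3630600/10⁶ × 32.46 = $117.85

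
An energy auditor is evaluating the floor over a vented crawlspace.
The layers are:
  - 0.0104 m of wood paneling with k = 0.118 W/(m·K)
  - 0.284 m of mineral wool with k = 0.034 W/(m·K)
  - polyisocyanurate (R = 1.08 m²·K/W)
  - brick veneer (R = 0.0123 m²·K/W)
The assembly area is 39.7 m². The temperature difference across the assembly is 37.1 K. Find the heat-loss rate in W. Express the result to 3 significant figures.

0.0104/0.118 = 0.08814
0.284/0.034 = 8.353
R_total = 0.08814 + 8.353 + 1.08 + 0.0123 = 9.533 m²·K/W
Q = A·ΔT/R = 39.7 × 37.1 / 9.533 = 154.5 W

154 W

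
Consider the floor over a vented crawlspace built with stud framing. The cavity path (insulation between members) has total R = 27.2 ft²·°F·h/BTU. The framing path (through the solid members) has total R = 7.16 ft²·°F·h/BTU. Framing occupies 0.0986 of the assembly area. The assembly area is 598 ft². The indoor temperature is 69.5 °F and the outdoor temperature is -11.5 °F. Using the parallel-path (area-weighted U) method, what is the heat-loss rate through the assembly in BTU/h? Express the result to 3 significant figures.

U_eff = 0.9014/27.2 + 0.0986/7.16 = 0.03314 + 0.01377 = 0.04691
R_eff = 1/U_eff = 21.32 ft²·°F·h/BTU
Q = 598 × (69.5 − (-11.5)) / 21.32 = 2272 BTU/h

2270 BTU/h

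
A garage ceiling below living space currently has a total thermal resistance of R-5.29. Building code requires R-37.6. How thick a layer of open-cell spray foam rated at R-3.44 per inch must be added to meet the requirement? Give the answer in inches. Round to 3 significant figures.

ΔR = 37.6 − 5.29 = 32.31 ft²·°F·h/BTU
L = ΔR / (R/in) = 32.31/3.44 = 9.392 in

9.39 in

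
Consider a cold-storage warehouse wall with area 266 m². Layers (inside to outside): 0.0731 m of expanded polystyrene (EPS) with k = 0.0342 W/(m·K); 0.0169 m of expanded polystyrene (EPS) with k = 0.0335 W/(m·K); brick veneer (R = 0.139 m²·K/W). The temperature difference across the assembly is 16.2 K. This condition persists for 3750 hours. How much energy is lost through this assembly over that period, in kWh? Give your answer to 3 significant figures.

0.0731/0.0342 = 2.137
0.0169/0.0335 = 0.5045
R_total = 2.137 + 0.5045 + 0.139 = 2.781 m²·K/W
Q = 266 × 16.2 / 2.781 = 1550 W
E = 1550 W × 3750 h / 1000 = 5811 kWh

5810 kWh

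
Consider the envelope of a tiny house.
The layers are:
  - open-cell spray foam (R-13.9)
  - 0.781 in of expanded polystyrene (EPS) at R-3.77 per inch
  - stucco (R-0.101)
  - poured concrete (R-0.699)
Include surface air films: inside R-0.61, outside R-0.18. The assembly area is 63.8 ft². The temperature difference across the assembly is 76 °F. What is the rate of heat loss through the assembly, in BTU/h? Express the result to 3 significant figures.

0.781 × 3.77 = 2.944
R_total = 0.61 + 13.9 + 2.944 + 0.101 + 0.699 + 0.18 = 18.43 ft²·°F·h/BTU
Q = A·ΔT/R = 63.8 × 76 / 18.43 = 263 BTU/h

263 BTU/h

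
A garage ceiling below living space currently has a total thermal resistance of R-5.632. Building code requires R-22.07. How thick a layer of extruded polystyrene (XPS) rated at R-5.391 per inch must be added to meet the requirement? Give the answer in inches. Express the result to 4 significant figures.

ΔR = 22.07 − 5.632 = 16.438 ft²·°F·h/BTU
L = ΔR / (R/in) = 16.438/5.391 = 3.0492 in

3.049 in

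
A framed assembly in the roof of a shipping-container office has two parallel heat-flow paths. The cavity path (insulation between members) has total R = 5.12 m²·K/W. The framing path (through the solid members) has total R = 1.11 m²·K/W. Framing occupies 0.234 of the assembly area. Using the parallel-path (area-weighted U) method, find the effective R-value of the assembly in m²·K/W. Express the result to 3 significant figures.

2.77 m²·K/W

U_eff = 0.766/5.12 + 0.234/1.11 = 0.1496 + 0.2108 = 0.3604
R_eff = 1/U_eff = 2.775 m²·K/W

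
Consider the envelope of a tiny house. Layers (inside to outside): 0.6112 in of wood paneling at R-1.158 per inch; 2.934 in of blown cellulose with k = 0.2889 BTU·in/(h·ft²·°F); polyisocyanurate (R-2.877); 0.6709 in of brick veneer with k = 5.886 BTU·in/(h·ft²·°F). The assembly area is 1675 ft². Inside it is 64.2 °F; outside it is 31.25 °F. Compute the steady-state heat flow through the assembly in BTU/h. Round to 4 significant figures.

0.6112 × 1.158 = 0.70777
2.934/0.2889 = 10.156
0.6709/5.886 = 0.11398
R_total = 0.70777 + 10.156 + 2.877 + 0.11398 = 13.855 ft²·°F·h/BTU
Q = A·ΔT/R = 1675 × (64.2 − 31.25) / 13.855 = 3983.6 BTU/h

3984 BTU/h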